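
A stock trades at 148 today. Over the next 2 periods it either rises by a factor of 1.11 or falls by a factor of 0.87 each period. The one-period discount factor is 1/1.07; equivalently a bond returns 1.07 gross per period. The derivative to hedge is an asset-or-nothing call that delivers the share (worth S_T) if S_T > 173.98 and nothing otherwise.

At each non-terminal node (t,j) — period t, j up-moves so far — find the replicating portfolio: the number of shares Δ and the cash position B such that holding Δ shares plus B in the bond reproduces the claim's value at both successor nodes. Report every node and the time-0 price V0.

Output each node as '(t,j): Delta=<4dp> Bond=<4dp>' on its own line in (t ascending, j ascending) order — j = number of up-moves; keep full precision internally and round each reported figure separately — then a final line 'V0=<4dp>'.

Risk-neutral probability p* = (R−d)/(u−d) = (1.07−0.87)/(1.11−0.87) = 0.8333.
Payoff layer (t=2): V(2,0)=0.0000, V(2,1)=0.0000, V(2,2)=182.3508
  t=1,j=0: stock 128.7600 → up 142.9236 (V=0.0000), down 112.0212 (V=0.0000). Price 0.0000; hedge Δ=0.0000, bond B=0.0000.
  t=1,j=1: stock 164.2800 → up 182.3508 (V=182.3508), down 142.9236 (V=0.0000). Price 142.0178; hedge Δ=4.6250, bond B=-617.7772.
  t=0,j=0: stock 148.0000 → up 164.2800 (V=142.0178), down 128.7600 (V=0.0000). Price 110.6057; hedge Δ=3.9982, bond B=-481.1349.
Root portfolio cost Δ·148+B reproduces V0=110.6057.

(0,0): Delta=3.9982 Bond=-481.1349
(1,0): Delta=0.0000 Bond=0.0000
(1,1): Delta=4.6250 Bond=-617.7772
V0=110.6057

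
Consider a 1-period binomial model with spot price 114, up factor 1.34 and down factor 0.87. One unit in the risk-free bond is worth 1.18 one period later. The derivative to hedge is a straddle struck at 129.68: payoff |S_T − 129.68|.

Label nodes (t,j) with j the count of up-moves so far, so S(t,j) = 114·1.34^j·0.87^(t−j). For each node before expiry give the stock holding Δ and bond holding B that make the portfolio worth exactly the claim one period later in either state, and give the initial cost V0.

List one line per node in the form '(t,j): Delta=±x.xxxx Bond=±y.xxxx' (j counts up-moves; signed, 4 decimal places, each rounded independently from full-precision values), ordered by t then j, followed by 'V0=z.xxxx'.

Since d<R<u, set p* = (R−d)/(u−d) = 0.6596; price each node as the discounted p*-expectation of its children.
Terminal values V(1,·): V(1,0)=30.5000, V(1,1)=23.0800
  t=0,j=0: stock 114.0000 → up 152.7600 (V=23.0800), down 99.1800 (V=30.5000). Price 21.7000; hedge Δ=-0.1385, bond B=37.4872.
Each (Δ,B) replicates both successor values, so the strategy is self-financing and V0 is arbitrage-free.

(0,0): Delta=-0.1385 Bond=37.4872
V0=21.7000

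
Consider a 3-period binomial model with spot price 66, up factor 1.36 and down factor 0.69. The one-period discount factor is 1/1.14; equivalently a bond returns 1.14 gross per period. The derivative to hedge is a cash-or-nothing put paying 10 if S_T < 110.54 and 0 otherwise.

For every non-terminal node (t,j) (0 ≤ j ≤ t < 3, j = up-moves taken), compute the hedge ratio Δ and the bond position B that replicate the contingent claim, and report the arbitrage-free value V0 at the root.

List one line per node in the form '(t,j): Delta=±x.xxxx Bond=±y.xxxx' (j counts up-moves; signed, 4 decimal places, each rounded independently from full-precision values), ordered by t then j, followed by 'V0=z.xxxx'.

The replicating-portfolio and risk-neutral prices coincide; use p* = (1.14−0.69)/(1.36−0.69) = 0.6716 for the latter.
Terminal values V(3,·): V(3,0)=10.0000, V(3,1)=10.0000, V(3,2)=10.0000, V(3,3)=0.0000
Node (2,0) S=31.4226: V=(p*·10.0000+(1−p*)·10.0000)/1.14=8.7719; Δ=(10.0000−10.0000)/(42.7347−21.6816)=0.0000; B=V−Δ·S=8.7719
Node (2,1) S=61.9344: V=(p*·10.0000+(1−p*)·10.0000)/1.14=8.7719; Δ=(10.0000−10.0000)/(84.2308−42.7347)=0.0000; B=V−Δ·S=8.7719
Node (2,2) S=122.0736: V=(p*·0.0000+(1−p*)·10.0000)/1.14=2.8803; Δ=(0.0000−10.0000)/(166.0201−84.2308)=-0.1223; B=V−Δ·S=17.8057
Node (1,0) S=45.5400: V=(p*·8.7719+(1−p*)·8.7719)/1.14=7.6947; Δ=(8.7719−8.7719)/(61.9344−31.4226)=0.0000; B=V−Δ·S=7.6947
Node (1,1) S=89.7600: V=(p*·2.8803+(1−p*)·8.7719)/1.14=4.2236; Δ=(2.8803−8.7719)/(122.0736−61.9344)=-0.0980; B=V−Δ·S=13.0170
Node (0,0) S=66.0000: V=(p*·4.2236+(1−p*)·7.6947)/1.14=4.7047; Δ=(4.2236−7.6947)/(89.7600−45.5400)=-0.0785; B=V−Δ·S=9.8854
Root portfolio cost Δ·66+B reproduces V0=4.7047.

(0,0): Delta=-0.0785 Bond=9.8854
(1,0): Delta=0.0000 Bond=7.6947
(1,1): Delta=-0.0980 Bond=13.0170
(2,0): Delta=0.0000 Bond=8.7719
(2,1): Delta=0.0000 Bond=8.7719
(2,2): Delta=-0.1223 Bond=17.8057
V0=4.7047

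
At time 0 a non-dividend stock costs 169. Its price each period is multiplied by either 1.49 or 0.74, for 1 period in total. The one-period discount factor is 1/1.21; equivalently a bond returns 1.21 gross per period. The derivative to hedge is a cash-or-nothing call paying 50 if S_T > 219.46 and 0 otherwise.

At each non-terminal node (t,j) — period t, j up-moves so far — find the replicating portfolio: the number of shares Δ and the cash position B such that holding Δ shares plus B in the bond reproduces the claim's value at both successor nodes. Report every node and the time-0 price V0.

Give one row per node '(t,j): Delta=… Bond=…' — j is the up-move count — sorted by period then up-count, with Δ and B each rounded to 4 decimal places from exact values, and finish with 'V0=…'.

No-arbitrage ⇒ martingale measure with p* = (R−d)/(u−d) = 0.6267.
Terminal values V(1,·): V(1,0)=0.0000, V(1,1)=50.0000
(0,0): S=169.0000. Δ = (V_up−V_dn)/(S_up−S_dn) = (50.0000−0.0000)/(251.8100−125.0600) = 0.3945. V = [p*·50.0000 + (1−p*)·0.0000]/1.21 = 25.8953. B = V − Δ·S = -40.7713.
Root portfolio cost Δ·169+B reproduces V0=25.8953.

(0,0): Delta=0.3945 Bond=-40.7713
V0=25.8953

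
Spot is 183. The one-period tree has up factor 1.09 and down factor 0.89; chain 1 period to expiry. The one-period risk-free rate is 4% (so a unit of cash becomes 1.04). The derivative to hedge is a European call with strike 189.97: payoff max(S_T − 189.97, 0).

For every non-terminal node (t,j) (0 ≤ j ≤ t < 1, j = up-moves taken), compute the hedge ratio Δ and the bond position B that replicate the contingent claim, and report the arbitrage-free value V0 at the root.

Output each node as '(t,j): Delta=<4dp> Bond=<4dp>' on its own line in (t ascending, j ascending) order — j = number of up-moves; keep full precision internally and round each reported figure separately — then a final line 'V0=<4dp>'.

(0,0): Delta=0.2596 Bond=-40.6490
V0=6.8510

Since d<R<u, set p* = (R−d)/(u−d) = 0.7500; price each node as the discounted p*-expectation of its children.
Terminal payoffs: V(1,0)=0.0000, V(1,1)=9.5000
  t=0,j=0: stock 183.0000 → up 199.4700 (V=9.5000), down 162.8700 (V=0.0000). Price 6.8510; hedge Δ=0.2596, bond B=-40.6490.
Self-financing check: at every node Δ·S+B equals the discounted successor values.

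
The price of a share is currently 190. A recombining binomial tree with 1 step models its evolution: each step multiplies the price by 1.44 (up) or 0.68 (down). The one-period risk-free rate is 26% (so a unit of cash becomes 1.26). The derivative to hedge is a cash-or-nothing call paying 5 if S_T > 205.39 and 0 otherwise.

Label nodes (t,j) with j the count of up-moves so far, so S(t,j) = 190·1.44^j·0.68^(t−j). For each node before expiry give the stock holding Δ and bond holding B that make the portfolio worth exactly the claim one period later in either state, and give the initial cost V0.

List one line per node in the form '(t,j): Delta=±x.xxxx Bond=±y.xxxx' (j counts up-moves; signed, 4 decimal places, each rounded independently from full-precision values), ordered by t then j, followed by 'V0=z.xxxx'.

Risk-neutral probability p* = (R−d)/(u−d) = (1.26−0.68)/(1.44−0.68) = 0.7632.
Payoff layer (t=1): V(1,0)=0.0000, V(1,1)=5.0000
Node (0,0) S=190.0000: V=(p*·5.0000+(1−p*)·0.0000)/1.26=3.0284; Δ=(5.0000−0.0000)/(273.6000−129.2000)=0.0346; B=V−Δ·S=-3.5505
Check: Δ(0,0)·S0 + B(0,0) = 3.0284 = V0.

(0,0): Delta=0.0346 Bond=-3.5505
V0=3.0284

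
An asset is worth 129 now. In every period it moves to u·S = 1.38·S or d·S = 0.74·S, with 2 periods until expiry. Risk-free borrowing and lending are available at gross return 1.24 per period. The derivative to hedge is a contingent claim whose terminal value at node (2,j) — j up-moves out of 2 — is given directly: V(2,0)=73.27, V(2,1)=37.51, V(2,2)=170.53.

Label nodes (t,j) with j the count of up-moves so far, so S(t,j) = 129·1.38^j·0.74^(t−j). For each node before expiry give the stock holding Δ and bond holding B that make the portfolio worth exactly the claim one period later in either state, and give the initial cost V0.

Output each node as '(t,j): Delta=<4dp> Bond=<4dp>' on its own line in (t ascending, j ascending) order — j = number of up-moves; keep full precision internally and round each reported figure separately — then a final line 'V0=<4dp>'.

(0,0): Delta=0.9387 Bond=-42.7825
(1,0): Delta=-0.5853 Bond=92.4335
(1,1): Delta=1.1675 Bond=-93.7858
V0=78.3104

Risk-neutral probability p* = (R−d)/(u−d) = (1.24−0.74)/(1.38−0.74) = 0.7813.
Terminal values V(2,·): V(2,0)=73.2700, V(2,1)=37.5100, V(2,2)=170.5300
(1,0): S=95.4600. Δ = (V_up−V_dn)/(S_up−S_dn) = (37.5100−73.2700)/(131.7348−70.6404) = -0.5853. V = [p*·37.5100 + (1−p*)·73.2700]/1.24 = 36.5585. B = V − Δ·S = 92.4335.
(1,1): S=178.0200. Δ = (V_up−V_dn)/(S_up−S_dn) = (170.5300−37.5100)/(245.6676−131.7348) = 1.1675. V = [p*·170.5300 + (1−p*)·37.5100]/1.24 = 114.0580. B = V − Δ·S = -93.7858.
(0,0): S=129.0000. Δ = (V_up−V_dn)/(S_up−S_dn) = (114.0580−36.5585)/(178.0200−95.4600) = 0.9387. V = [p*·114.0580 + (1−p*)·36.5585]/1.24 = 78.3104. B = V − Δ·S = -42.7825.
Root portfolio cost Δ·129+B reproduces V0=78.3104.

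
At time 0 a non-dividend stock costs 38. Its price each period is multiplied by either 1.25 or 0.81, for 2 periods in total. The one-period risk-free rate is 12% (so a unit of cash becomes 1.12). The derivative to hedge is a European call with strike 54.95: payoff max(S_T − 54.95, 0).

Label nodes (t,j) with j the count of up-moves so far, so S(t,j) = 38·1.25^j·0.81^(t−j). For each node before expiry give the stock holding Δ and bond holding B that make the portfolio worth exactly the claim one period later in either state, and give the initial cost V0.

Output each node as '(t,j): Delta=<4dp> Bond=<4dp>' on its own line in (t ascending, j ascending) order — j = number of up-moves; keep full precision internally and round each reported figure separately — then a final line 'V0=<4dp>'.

Risk-neutral probability p* = (R−d)/(u−d) = (1.12−0.81)/(1.25−0.81) = 0.7045.
Terminal payoffs: V(2,0)=0.0000, V(2,1)=0.0000, V(2,2)=4.4250
Node (1,0) S=30.7800: V=(p*·0.0000+(1−p*)·0.0000)/1.12=0.0000; Δ=(0.0000−0.0000)/(38.4750−24.9318)=0.0000; B=V−Δ·S=0.0000
Node (1,1) S=47.5000: V=(p*·4.4250+(1−p*)·0.0000)/1.12=2.7836; Δ=(4.4250−0.0000)/(59.3750−38.4750)=0.2117; B=V−Δ·S=-7.2732
Node (0,0) S=38.0000: V=(p*·2.7836+(1−p*)·0.0000)/1.12=1.7510; Δ=(2.7836−0.0000)/(47.5000−30.7800)=0.1665; B=V−Δ·S=-4.5753
Self-financing check: at every node Δ·S+B equals the discounted successor values.

(0,0): Delta=0.1665 Bond=-4.5753
(1,0): Delta=0.0000 Bond=0.0000
(1,1): Delta=0.2117 Bond=-7.2732
V0=1.7510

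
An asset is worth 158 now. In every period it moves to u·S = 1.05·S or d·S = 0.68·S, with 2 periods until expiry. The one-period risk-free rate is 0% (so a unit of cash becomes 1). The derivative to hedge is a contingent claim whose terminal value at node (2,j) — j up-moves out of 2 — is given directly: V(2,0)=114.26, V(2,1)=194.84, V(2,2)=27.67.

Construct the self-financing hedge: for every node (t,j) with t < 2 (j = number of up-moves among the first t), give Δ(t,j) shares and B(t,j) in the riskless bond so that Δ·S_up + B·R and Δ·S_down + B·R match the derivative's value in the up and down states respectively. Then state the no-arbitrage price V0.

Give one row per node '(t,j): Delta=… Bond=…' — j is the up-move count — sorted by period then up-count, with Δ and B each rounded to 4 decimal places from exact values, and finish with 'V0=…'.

(0,0): Delta=-2.2869 Bond=429.6518
(1,0): Delta=2.0270 Bond=-33.8330
(1,1): Delta=-2.7234 Bond=502.0714
V0=68.3268

The replicating-portfolio and risk-neutral prices coincide; use p* = (1−0.68)/(1.05−0.68) = 0.8649 for the latter.
Payoff layer (t=2): V(2,0)=114.2600, V(2,1)=194.8400, V(2,2)=27.6700
Node (1,0) S=107.4400: V=(p*·194.8400+(1−p*)·114.2600)/1=183.9508; Δ=(194.8400−114.2600)/(112.8120−73.0592)=2.0270; B=V−Δ·S=-33.8330
Node (1,1) S=165.9000: V=(p*·27.6700+(1−p*)·194.8400)/1=50.2605; Δ=(27.6700−194.8400)/(174.1950−112.8120)=-2.7234; B=V−Δ·S=502.0714
Node (0,0) S=158.0000: V=(p*·50.2605+(1−p*)·183.9508)/1=68.3268; Δ=(50.2605−183.9508)/(165.9000−107.4400)=-2.2869; B=V−Δ·S=429.6518
Check: Δ(0,0)·S0 + B(0,0) = 68.3268 = V0.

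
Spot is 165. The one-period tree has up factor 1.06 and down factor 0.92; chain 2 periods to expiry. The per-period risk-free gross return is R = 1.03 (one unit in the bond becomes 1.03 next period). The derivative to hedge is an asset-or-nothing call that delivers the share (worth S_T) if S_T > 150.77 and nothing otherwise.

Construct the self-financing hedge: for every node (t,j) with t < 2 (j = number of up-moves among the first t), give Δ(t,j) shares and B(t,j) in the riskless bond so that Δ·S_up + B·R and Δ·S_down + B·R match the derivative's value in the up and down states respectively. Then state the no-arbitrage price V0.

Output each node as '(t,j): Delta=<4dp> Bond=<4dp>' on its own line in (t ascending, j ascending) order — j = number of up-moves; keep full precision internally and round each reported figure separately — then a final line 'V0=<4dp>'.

(0,0): Delta=2.2578 Bond=-213.5778
(1,0): Delta=7.5714 Bond=-1026.5975
(1,1): Delta=1.0000 Bond=0.0000
V0=158.9553

Since d<R<u, set p* = (R−d)/(u−d) = 0.7857; price each node as the discounted p*-expectation of its children.
Terminal values V(2,·): V(2,0)=0.0000, V(2,1)=160.9080, V(2,2)=185.3940
Node (1,0) S=151.8000: V=(p*·160.9080+(1−p*)·0.0000)/1.03=122.7454; Δ=(160.9080−0.0000)/(160.9080−139.6560)=7.5714; B=V−Δ·S=-1026.5975
Node (1,1) S=174.9000: V=(p*·185.3940+(1−p*)·160.9080)/1.03=174.9000; Δ=(185.3940−160.9080)/(185.3940−160.9080)=1.0000; B=V−Δ·S=0.0000
Node (0,0) S=165.0000: V=(p*·174.9000+(1−p*)·122.7454)/1.03=158.9553; Δ=(174.9000−122.7454)/(174.9000−151.8000)=2.2578; B=V−Δ·S=-213.5778
Self-financing check: at every node Δ·S+B equals the discounted successor values.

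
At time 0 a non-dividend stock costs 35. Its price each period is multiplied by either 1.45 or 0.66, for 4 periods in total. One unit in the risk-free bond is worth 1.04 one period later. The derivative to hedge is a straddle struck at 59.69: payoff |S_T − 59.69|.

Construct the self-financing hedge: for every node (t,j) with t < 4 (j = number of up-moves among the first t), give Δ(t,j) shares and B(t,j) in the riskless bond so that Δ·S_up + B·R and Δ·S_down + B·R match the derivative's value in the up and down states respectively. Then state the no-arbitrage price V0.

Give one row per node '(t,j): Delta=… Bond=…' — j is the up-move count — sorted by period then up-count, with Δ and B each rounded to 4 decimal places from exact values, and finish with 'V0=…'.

(0,0): Delta=-0.1481 Bond=34.1437
(1,0): Delta=-0.7484 Bond=49.3753
(1,1): Delta=0.1467 Bond=20.5488
(2,0): Delta=-1.0000 Bond=55.1868
(2,1): Delta=-0.6248 Bond=47.2111
(2,2): Delta=0.5256 Bond=-6.5096
(3,0): Delta=-1.0000 Bond=57.3942
(3,1): Delta=-1.0000 Bond=57.3942
(3,2): Delta=-0.4405 Bond=40.1500
(3,3): Delta=1.0000 Bond=-57.3942
V0=28.9598

The replicating-portfolio and risk-neutral prices coincide; use p* = (1.04−0.66)/(1.45−0.66) = 0.4810 for the latter.
At expiry t=4: V(4,0)=53.0488, V(4,1)=45.0996, V(4,2)=27.6353, V(4,3)=10.7332, V(4,4)=95.0277
(3,0): S=10.0624. Δ = (V_up−V_dn)/(S_up−S_dn) = (45.0996−53.0488)/(14.5904−6.6412) = -1.0000. V = [p*·45.0996 + (1−p*)·53.0488]/1.04 = 47.3319. B = V − Δ·S = 57.3942.
(3,1): S=22.1067. Δ = (V_up−V_dn)/(S_up−S_dn) = (27.6353−45.0996)/(32.0547−14.5904) = -1.0000. V = [p*·27.6353 + (1−p*)·45.0996]/1.04 = 35.2875. B = V − Δ·S = 57.3942.
(3,2): S=48.5678. Δ = (V_up−V_dn)/(S_up−S_dn) = (10.7332−27.6353)/(70.4232−32.0547) = -0.4405. V = [p*·10.7332 + (1−p*)·27.6353]/1.04 = 18.7550. B = V − Δ·S = 40.1500.
(3,3): S=106.7019. Δ = (V_up−V_dn)/(S_up−S_dn) = (95.0277−10.7332)/(154.7177−70.4232) = 1.0000. V = [p*·95.0277 + (1−p*)·10.7332]/1.04 = 49.3076. B = V − Δ·S = -57.3942.
(2,0): S=15.2460. Δ = (V_up−V_dn)/(S_up−S_dn) = (35.2875−47.3319)/(22.1067−10.0624) = -1.0000. V = [p*·35.2875 + (1−p*)·47.3319]/1.04 = 39.9408. B = V − Δ·S = 55.1868.
(2,1): S=33.4950. Δ = (V_up−V_dn)/(S_up−S_dn) = (18.7550−35.2875)/(48.5678−22.1067) = -0.6248. V = [p*·18.7550 + (1−p*)·35.2875]/1.04 = 26.2838. B = V − Δ·S = 47.2111.
(2,2): S=73.5875. Δ = (V_up−V_dn)/(S_up−S_dn) = (49.3076−18.7550)/(106.7019−48.5678) = 0.5256. V = [p*·49.3076 + (1−p*)·18.7550]/1.04 = 32.1646. B = V − Δ·S = -6.5096.
(1,0): S=23.1000. Δ = (V_up−V_dn)/(S_up−S_dn) = (26.2838−39.9408)/(33.4950−15.2460) = -0.7484. V = [p*·26.2838 + (1−p*)·39.9408]/1.04 = 32.0881. B = V − Δ·S = 49.3753.
(1,1): S=50.7500. Δ = (V_up−V_dn)/(S_up−S_dn) = (32.1646−26.2838)/(73.5875−33.4950) = 0.1467. V = [p*·32.1646 + (1−p*)·26.2838]/1.04 = 27.9928. B = V − Δ·S = 20.5488.
(0,0): S=35.0000. Δ = (V_up−V_dn)/(S_up−S_dn) = (27.9928−32.0881)/(50.7500−23.1000) = -0.1481. V = [p*·27.9928 + (1−p*)·32.0881]/1.04 = 28.9598. B = V − Δ·S = 34.1437.
The time-0 hedge costs 28.9598, which is the no-arbitrage price.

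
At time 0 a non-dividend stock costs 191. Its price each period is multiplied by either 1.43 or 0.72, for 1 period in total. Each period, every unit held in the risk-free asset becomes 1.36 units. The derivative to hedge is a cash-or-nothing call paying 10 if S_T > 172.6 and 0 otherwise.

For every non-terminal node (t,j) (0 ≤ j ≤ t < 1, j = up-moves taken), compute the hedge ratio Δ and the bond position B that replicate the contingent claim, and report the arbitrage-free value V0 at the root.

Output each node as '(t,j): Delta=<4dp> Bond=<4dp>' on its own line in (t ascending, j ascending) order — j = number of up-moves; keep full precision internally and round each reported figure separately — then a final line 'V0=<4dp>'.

(0,0): Delta=0.0737 Bond=-7.4565
V0=6.6280

Since d<R<u, set p* = (R−d)/(u−d) = 0.9014; price each node as the discounted p*-expectation of its children.
Terminal payoffs: V(1,0)=0.0000, V(1,1)=10.0000
(0,0): S=191.0000. Δ = (V_up−V_dn)/(S_up−S_dn) = (10.0000−0.0000)/(273.1300−137.5200) = 0.0737. V = [p*·10.0000 + (1−p*)·0.0000]/1.36 = 6.6280. B = V − Δ·S = -7.4565.
Root portfolio cost Δ·191+B reproduces V0=6.6280.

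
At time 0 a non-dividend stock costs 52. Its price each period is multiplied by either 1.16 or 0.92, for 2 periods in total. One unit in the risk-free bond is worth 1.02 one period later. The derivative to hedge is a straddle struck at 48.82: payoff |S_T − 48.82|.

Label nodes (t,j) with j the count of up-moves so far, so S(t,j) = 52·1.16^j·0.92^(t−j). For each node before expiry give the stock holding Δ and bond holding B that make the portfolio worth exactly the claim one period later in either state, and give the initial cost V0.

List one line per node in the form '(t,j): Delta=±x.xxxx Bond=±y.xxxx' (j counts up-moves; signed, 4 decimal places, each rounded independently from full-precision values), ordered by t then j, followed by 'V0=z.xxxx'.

The replicating-portfolio and risk-neutral prices coincide; use p* = (1.02−0.92)/(1.16−0.92) = 0.4167 for the latter.
Payoff layer (t=2): V(2,0)=4.8072, V(2,1)=6.6744, V(2,2)=21.1512
Node (1,0) S=47.8400: V=(p*·6.6744+(1−p*)·4.8072)/1.02=5.4757; Δ=(6.6744−4.8072)/(55.4944−44.0128)=0.1626; B=V−Δ·S=-2.3043
Node (1,1) S=60.3200: V=(p*·21.1512+(1−p*)·6.6744)/1.02=12.4573; Δ=(21.1512−6.6744)/(69.9712−55.4944)=1.0000; B=V−Δ·S=-47.8627
Node (0,0) S=52.0000: V=(p*·12.4573+(1−p*)·5.4757)/1.02=8.2203; Δ=(12.4573−5.4757)/(60.3200−47.8400)=0.5594; B=V−Δ·S=-20.8696
Check: Δ(0,0)·S0 + B(0,0) = 8.2203 = V0.

(0,0): Delta=0.5594 Bond=-20.8696
(1,0): Delta=0.1626 Bond=-2.3043
(1,1): Delta=1.0000 Bond=-47.8627
V0=8.2203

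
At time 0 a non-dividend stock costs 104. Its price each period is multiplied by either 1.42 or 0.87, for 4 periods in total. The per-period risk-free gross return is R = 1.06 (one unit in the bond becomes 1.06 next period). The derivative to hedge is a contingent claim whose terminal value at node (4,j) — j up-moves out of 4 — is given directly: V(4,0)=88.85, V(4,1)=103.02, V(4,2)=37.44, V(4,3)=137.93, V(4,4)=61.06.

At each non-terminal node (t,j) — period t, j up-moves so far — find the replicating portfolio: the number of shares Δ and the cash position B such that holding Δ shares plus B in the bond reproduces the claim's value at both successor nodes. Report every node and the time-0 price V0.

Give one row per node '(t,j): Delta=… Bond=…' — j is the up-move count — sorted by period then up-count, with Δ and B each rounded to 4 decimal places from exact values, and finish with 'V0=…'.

(0,0): Delta=-0.0699 Bond=73.3913
(1,0): Delta=-0.2074 Bond=90.2278
(1,1): Delta=0.0896 Bond=54.2376
(2,0): Delta=-0.2916 Bond=102.2693
(2,1): Delta=-0.1096 Bond=83.0833
(2,2): Delta=0.3208 Bond=9.0028
(3,0): Delta=0.3762 Bond=62.6751
(3,1): Delta=-1.0667 Bond=195.0525
(3,2): Delta=1.0015 Bond=-114.6386
(3,3): Delta=-0.4693 Bond=244.8343
V0=66.1173

Under the risk-neutral measure, an up-move has probability p* = (R−d)/(u−d) = 0.3455 and values discount at R = 1.06.
Payoff layer (t=4): V(4,0)=88.8500, V(4,1)=103.0200, V(4,2)=37.4400, V(4,3)=137.9300, V(4,4)=61.0600
(3,0): S=68.4843. Δ = (V_up−V_dn)/(S_up−S_dn) = (103.0200−88.8500)/(97.2477−59.5814) = 0.3762. V = [p*·103.0200 + (1−p*)·88.8500]/1.06 = 88.4388. B = V − Δ·S = 62.6751.
(3,1): S=111.7790. Δ = (V_up−V_dn)/(S_up−S_dn) = (37.4400−103.0200)/(158.7262−97.2477) = -1.0667. V = [p*·37.4400 + (1−p*)·103.0200]/1.06 = 75.8161. B = V − Δ·S = 195.0525.
(3,2): S=182.4439. Δ = (V_up−V_dn)/(S_up−S_dn) = (137.9300−37.4400)/(259.0703−158.7262) = 1.0015. V = [p*·137.9300 + (1−p*)·37.4400]/1.06 = 68.0705. B = V − Δ·S = -114.6386.
(3,3): S=297.7820. Δ = (V_up−V_dn)/(S_up−S_dn) = (61.0600−137.9300)/(422.8504−259.0703) = -0.4693. V = [p*·61.0600 + (1−p*)·137.9300]/1.06 = 105.0707. B = V − Δ·S = 244.8343.
(2,0): S=78.7176. Δ = (V_up−V_dn)/(S_up−S_dn) = (75.8161−88.4388)/(111.7790−68.4843) = -0.2916. V = [p*·75.8161 + (1−p*)·88.4388]/1.06 = 79.3191. B = V − Δ·S = 102.2693.
(2,1): S=128.4816. Δ = (V_up−V_dn)/(S_up−S_dn) = (68.0705−75.8161)/(182.4439−111.7790) = -0.1096. V = [p*·68.0705 + (1−p*)·75.8161]/1.06 = 69.0003. B = V − Δ·S = 83.0833.
(2,2): S=209.7056. Δ = (V_up−V_dn)/(S_up−S_dn) = (105.0707−68.0705)/(297.7820−182.4439) = 0.3208. V = [p*·105.0707 + (1−p*)·68.0705]/1.06 = 76.2758. B = V − Δ·S = 9.0028.
(1,0): S=90.4800. Δ = (V_up−V_dn)/(S_up−S_dn) = (69.0003−79.3191)/(128.4816−78.7176) = -0.2074. V = [p*·69.0003 + (1−p*)·79.3191]/1.06 = 71.4664. B = V − Δ·S = 90.2278.
(1,1): S=147.6800. Δ = (V_up−V_dn)/(S_up−S_dn) = (76.2758−69.0003)/(209.7056−128.4816) = 0.0896. V = [p*·76.2758 + (1−p*)·69.0003]/1.06 = 67.4657. B = V − Δ·S = 54.2376.
(0,0): S=104.0000. Δ = (V_up−V_dn)/(S_up−S_dn) = (67.4657−71.4664)/(147.6800−90.4800) = -0.0699. V = [p*·67.4657 + (1−p*)·71.4664]/1.06 = 66.1173. B = V − Δ·S = 73.3913.
The time-0 hedge costs 66.1173, which is the no-arbitrage price.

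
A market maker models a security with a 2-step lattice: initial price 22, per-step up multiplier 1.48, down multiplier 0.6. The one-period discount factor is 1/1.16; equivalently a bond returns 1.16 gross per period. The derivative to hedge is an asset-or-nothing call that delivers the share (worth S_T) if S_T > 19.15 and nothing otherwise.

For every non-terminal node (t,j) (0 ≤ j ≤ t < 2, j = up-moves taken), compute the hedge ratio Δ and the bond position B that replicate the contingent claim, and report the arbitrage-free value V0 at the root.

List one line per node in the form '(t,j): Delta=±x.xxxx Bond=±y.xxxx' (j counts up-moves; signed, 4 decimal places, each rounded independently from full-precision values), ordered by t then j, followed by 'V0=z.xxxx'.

(0,0): Delta=1.1282 Bond=-3.5996
(1,0): Delta=1.6818 Bond=-11.4828
(1,1): Delta=1.0000 Bond=0.0000
V0=21.2217

No-arbitrage ⇒ martingale measure with p* = (R−d)/(u−d) = 0.6364.
Payoff layer (t=2): V(2,0)=0.0000, V(2,1)=19.5360, V(2,2)=48.1888
  t=1,j=0: stock 13.2000 → up 19.5360 (V=19.5360), down 7.9200 (V=0.0000). Price 10.7172; hedge Δ=1.6818, bond B=-11.4828.
  t=1,j=1: stock 32.5600 → up 48.1888 (V=48.1888), down 19.5360 (V=19.5360). Price 32.5600; hedge Δ=1.0000, bond B=0.0000.
  t=0,j=0: stock 22.0000 → up 32.5600 (V=32.5600), down 13.2000 (V=10.7172). Price 21.2217; hedge Δ=1.1282, bond B=-3.5996.
Each (Δ,B) replicates both successor values, so the strategy is self-financing and V0 is arbitrage-free.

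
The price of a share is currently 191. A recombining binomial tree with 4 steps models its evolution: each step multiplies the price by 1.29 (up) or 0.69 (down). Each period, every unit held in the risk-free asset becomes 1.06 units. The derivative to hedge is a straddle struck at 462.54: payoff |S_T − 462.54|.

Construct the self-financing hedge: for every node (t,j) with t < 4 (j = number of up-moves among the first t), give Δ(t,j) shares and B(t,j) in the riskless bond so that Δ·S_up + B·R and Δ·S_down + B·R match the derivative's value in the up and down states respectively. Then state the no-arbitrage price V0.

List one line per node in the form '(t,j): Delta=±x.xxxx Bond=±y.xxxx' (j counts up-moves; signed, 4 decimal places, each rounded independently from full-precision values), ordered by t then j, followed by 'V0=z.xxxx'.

(0,0): Delta=-0.7719 Bond=338.0147
(1,0): Delta=-1.0000 Bond=388.3575
(1,1): Delta=-0.6961 Bond=339.6085
(2,0): Delta=-1.0000 Bond=411.6590
(2,1): Delta=-1.0000 Bond=411.6590
(2,2): Delta=-0.5950 Bond=327.8633
(3,0): Delta=-1.0000 Bond=436.3585
(3,1): Delta=-1.0000 Bond=436.3585
(3,2): Delta=-1.0000 Bond=436.3585
(3,3): Delta=-0.4603 Bond=292.3206
V0=190.5827

The replicating-portfolio and risk-neutral prices coincide; use p* = (1.06−0.69)/(1.29−0.69) = 0.6167 for the latter.
Terminal values V(4,·): V(4,0)=419.2458, V(4,1)=381.5987, V(4,2)=311.2149, V(4,3)=179.6279, V(4,4)=66.3827
Node (3,0) S=62.7452: V=(p*·381.5987+(1−p*)·419.2458)/1.06=373.6133; Δ=(381.5987−419.2458)/(80.9413−43.2942)=-1.0000; B=V−Δ·S=436.3585
Node (3,1) S=117.3063: V=(p*·311.2149+(1−p*)·381.5987)/1.06=319.0522; Δ=(311.2149−381.5987)/(151.3251−80.9413)=-1.0000; B=V−Δ·S=436.3585
Node (3,2) S=219.3117: V=(p*·179.6279+(1−p*)·311.2149)/1.06=217.0468; Δ=(179.6279−311.2149)/(282.9121−151.3251)=-1.0000; B=V−Δ·S=436.3585
Node (3,3) S=410.0176: V=(p*·66.3827+(1−p*)·179.6279)/1.06=103.5786; Δ=(66.3827−179.6279)/(528.9227−282.9121)=-0.4603; B=V−Δ·S=292.3206
Node (2,0) S=90.9351: V=(p*·319.0522+(1−p*)·373.6133)/1.06=320.7239; Δ=(319.0522−373.6133)/(117.3063−62.7452)=-1.0000; B=V−Δ·S=411.6590
Node (2,1) S=170.0091: V=(p*·217.0468+(1−p*)·319.0522)/1.06=241.6499; Δ=(217.0468−319.0522)/(219.3117−117.3063)=-1.0000; B=V−Δ·S=411.6590
Node (2,2) S=317.8431: V=(p*·103.5786+(1−p*)·217.0468)/1.06=138.7498; Δ=(103.5786−217.0468)/(410.0176−219.3117)=-0.5950; B=V−Δ·S=327.8633
Node (1,0) S=131.7900: V=(p*·241.6499+(1−p*)·320.7239)/1.06=256.5675; Δ=(241.6499−320.7239)/(170.0091−90.9351)=-1.0000; B=V−Δ·S=388.3575
Node (1,1) S=246.3900: V=(p*·138.7498+(1−p*)·241.6499)/1.06=168.1083; Δ=(138.7498−241.6499)/(317.8431−170.0091)=-0.6961; B=V−Δ·S=339.6085
Node (0,0) S=191.0000: V=(p*·168.1083+(1−p*)·256.5675)/1.06=190.5827; Δ=(168.1083−256.5675)/(246.3900−131.7900)=-0.7719; B=V−Δ·S=338.0147
The time-0 hedge costs 190.5827, which is the no-arbitrage price.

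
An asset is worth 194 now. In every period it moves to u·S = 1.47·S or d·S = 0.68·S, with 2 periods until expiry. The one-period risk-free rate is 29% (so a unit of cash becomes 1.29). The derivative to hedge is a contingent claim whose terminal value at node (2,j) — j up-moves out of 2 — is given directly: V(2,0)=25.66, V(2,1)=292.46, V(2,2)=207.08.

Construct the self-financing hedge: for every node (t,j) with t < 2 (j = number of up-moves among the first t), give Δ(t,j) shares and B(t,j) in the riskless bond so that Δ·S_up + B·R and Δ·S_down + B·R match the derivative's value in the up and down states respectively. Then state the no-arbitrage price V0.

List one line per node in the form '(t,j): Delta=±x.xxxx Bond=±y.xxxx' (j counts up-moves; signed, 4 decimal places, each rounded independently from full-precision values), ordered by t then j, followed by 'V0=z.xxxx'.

Since d<R<u, set p* = (R−d)/(u−d) = 0.7722; price each node as the discounted p*-expectation of its children.
Terminal payoffs: V(2,0)=25.6600, V(2,1)=292.4600, V(2,2)=207.0800
(1,0): S=131.9200. Δ = (V_up−V_dn)/(S_up−S_dn) = (292.4600−25.6600)/(193.9224−89.7056) = 2.5600. V = [p*·292.4600 + (1−p*)·25.6600]/1.29 = 179.5892. B = V − Δ·S = -158.1323.
(1,1): S=285.1800. Δ = (V_up−V_dn)/(S_up−S_dn) = (207.0800−292.4600)/(419.2146−193.9224) = -0.3790. V = [p*·207.0800 + (1−p*)·292.4600]/1.29 = 175.6075. B = V − Δ·S = 283.6834.
(0,0): S=194.0000. Δ = (V_up−V_dn)/(S_up−S_dn) = (175.6075−179.5892)/(285.1800−131.9200) = -0.0260. V = [p*·175.6075 + (1−p*)·179.5892]/1.29 = 136.8331. B = V − Δ·S = 141.8733.
Self-financing check: at every node Δ·S+B equals the discounted successor values.

(0,0): Delta=-0.0260 Bond=141.8733
(1,0): Delta=2.5600 Bond=-158.1323
(1,1): Delta=-0.3790 Bond=283.6834
V0=136.8331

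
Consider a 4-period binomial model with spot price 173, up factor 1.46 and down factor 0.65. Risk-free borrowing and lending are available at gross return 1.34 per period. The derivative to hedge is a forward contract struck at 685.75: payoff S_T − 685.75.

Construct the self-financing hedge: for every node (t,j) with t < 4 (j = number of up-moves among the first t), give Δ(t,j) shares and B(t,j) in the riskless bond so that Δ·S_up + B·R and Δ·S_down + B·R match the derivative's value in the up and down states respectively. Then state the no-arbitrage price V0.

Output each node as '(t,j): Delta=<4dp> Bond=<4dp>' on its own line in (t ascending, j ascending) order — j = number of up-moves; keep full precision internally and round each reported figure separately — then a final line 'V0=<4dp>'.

Risk-neutral probability p* = (R−d)/(u−d) = (1.34−0.65)/(1.46−0.65) = 0.8519.
At expiry t=4: V(4,0)=-654.8684, V(4,1)=-616.3852, V(4,2)=-529.9460, V(4,3)=-335.7903, V(4,4)=100.3133
  t=3,j=0: stock 47.5101 → up 69.3648 (V=-616.3852), down 30.8816 (V=-654.8684). Price -464.2436; hedge Δ=1.0000, bond B=-511.7537.
  t=3,j=1: stock 106.7151 → up 155.8040 (V=-529.9460), down 69.3648 (V=-616.3852). Price -405.0387; hedge Δ=1.0000, bond B=-511.7537.
  t=3,j=2: stock 239.6984 → up 349.9597 (V=-335.7903), down 155.8040 (V=-529.9460). Price -272.0553; hedge Δ=1.0000, bond B=-511.7537.
  t=3,j=3: stock 538.3995 → up 786.0633 (V=100.3133), down 349.9597 (V=-335.7903). Price 26.6458; hedge Δ=1.0000, bond B=-511.7537.
  t=2,j=0: stock 73.0925 → up 106.7151 (V=-405.0387), down 47.5101 (V=-464.2436). Price -308.8133; hedge Δ=1.0000, bond B=-381.9058.
  t=2,j=1: stock 164.1770 → up 239.6984 (V=-272.0553), down 106.7151 (V=-405.0387). Price -217.7288; hedge Δ=1.0000, bond B=-381.9058.
  t=2,j=2: stock 368.7668 → up 538.3995 (V=26.6458), down 239.6984 (V=-272.0553). Price -13.1390; hedge Δ=1.0000, bond B=-381.9058.
  t=1,j=0: stock 112.4500 → up 164.1770 (V=-217.7288), down 73.0925 (V=-308.8133). Price -172.5543; hedge Δ=1.0000, bond B=-285.0043.
  t=1,j=1: stock 252.5800 → up 368.7668 (V=-13.1390), down 164.1770 (V=-217.7288). Price -32.4243; hedge Δ=1.0000, bond B=-285.0043.
  t=0,j=0: stock 173.0000 → up 252.5800 (V=-32.4243), down 112.4500 (V=-172.5543). Price -39.6898; hedge Δ=1.0000, bond B=-212.6898.
Each (Δ,B) replicates both successor values, so the strategy is self-financing and V0 is arbitrage-free.

(0,0): Delta=1.0000 Bond=-212.6898
(1,0): Delta=1.0000 Bond=-285.0043
(1,1): Delta=1.0000 Bond=-285.0043
(2,0): Delta=1.0000 Bond=-381.9058
(2,1): Delta=1.0000 Bond=-381.9058
(2,2): Delta=1.0000 Bond=-381.9058
(3,0): Delta=1.0000 Bond=-511.7537
(3,1): Delta=1.0000 Bond=-511.7537
(3,2): Delta=1.0000 Bond=-511.7537
(3,3): Delta=1.0000 Bond=-511.7537
V0=-39.6898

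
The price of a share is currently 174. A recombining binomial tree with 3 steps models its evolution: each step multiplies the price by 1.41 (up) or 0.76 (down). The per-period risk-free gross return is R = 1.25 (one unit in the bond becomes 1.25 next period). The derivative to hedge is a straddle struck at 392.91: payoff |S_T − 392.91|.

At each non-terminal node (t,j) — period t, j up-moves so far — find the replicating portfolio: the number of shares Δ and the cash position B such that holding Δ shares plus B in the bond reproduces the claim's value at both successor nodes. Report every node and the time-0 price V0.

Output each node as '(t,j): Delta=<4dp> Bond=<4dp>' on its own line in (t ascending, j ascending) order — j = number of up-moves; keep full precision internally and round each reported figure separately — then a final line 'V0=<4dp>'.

(0,0): Delta=-0.3900 Bond=136.6335
(1,0): Delta=-1.0000 Bond=251.4624
(1,1): Delta=-0.2826 Bond=144.4504
(2,0): Delta=-1.0000 Bond=314.3280
(2,1): Delta=-1.0000 Bond=314.3280
(2,2): Delta=-0.1563 Bond=136.8847
V0=68.7789

No-arbitrage ⇒ martingale measure with p* = (R−d)/(u−d) = 0.7538.
Payoff layer (t=3): V(3,0)=316.5282, V(3,1)=251.2016, V(3,2)=130.0037, V(3,3)=94.8505
(2,0): S=100.5024. Δ = (V_up−V_dn)/(S_up−S_dn) = (251.2016−316.5282)/(141.7084−76.3818) = -1.0000. V = [p*·251.2016 + (1−p*)·316.5282]/1.25 = 213.8256. B = V − Δ·S = 314.3280.
(2,1): S=186.4584. Δ = (V_up−V_dn)/(S_up−S_dn) = (130.0037−251.2016)/(262.9063−141.7084) = -1.0000. V = [p*·130.0037 + (1−p*)·251.2016]/1.25 = 127.8696. B = V − Δ·S = 314.3280.
(2,2): S=345.9294. Δ = (V_up−V_dn)/(S_up−S_dn) = (94.8505−130.0037)/(487.7605−262.9063) = -0.1563. V = [p*·94.8505 + (1−p*)·130.0037]/1.25 = 82.8028. B = V − Δ·S = 136.8847.
(1,0): S=132.2400. Δ = (V_up−V_dn)/(S_up−S_dn) = (127.8696−213.8256)/(186.4584−100.5024) = -1.0000. V = [p*·127.8696 + (1−p*)·213.8256]/1.25 = 119.2224. B = V − Δ·S = 251.4624.
(1,1): S=245.3400. Δ = (V_up−V_dn)/(S_up−S_dn) = (82.8028−127.8696)/(345.9294−186.4584) = -0.2826. V = [p*·82.8028 + (1−p*)·127.8696]/1.25 = 75.1170. B = V − Δ·S = 144.4504.
(0,0): S=174.0000. Δ = (V_up−V_dn)/(S_up−S_dn) = (75.1170−119.2224)/(245.3400−132.2400) = -0.3900. V = [p*·75.1170 + (1−p*)·119.2224]/1.25 = 68.7789. B = V − Δ·S = 136.6335.
Self-financing check: at every node Δ·S+B equals the discounted successor values.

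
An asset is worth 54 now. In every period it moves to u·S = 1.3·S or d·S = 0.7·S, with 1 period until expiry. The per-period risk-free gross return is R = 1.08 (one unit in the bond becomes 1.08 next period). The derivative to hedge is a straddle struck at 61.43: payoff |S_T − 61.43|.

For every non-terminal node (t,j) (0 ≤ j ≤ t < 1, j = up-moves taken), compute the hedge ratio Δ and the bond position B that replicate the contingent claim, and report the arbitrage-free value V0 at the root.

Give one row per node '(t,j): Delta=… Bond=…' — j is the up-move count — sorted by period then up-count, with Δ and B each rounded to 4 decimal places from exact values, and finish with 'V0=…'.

Under the risk-neutral measure, an up-move has probability p* = (R−d)/(u−d) = 0.6333 and values discount at R = 1.08.
Terminal payoffs: V(1,0)=23.6300, V(1,1)=8.7700
  t=0,j=0: stock 54.0000 → up 70.2000 (V=8.7700), down 37.8000 (V=23.6300). Price 13.1654; hedge Δ=-0.4586, bond B=37.9321.
Check: Δ(0,0)·S0 + B(0,0) = 13.1654 = V0.

(0,0): Delta=-0.4586 Bond=37.9321
V0=13.1654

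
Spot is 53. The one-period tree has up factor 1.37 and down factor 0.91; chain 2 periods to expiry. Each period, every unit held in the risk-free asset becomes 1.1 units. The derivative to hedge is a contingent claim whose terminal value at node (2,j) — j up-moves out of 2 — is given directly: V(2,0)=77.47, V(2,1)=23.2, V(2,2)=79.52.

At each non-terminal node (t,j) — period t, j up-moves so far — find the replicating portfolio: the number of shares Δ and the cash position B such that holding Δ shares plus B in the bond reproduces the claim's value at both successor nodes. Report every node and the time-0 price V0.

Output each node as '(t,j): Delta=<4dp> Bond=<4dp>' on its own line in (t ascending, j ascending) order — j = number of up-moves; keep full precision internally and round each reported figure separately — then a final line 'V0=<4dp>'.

The replicating-portfolio and risk-neutral prices coincide; use p* = (1.1−0.91)/(1.37−0.91) = 0.4130 for the latter.
Payoff layer (t=2): V(2,0)=77.4700, V(2,1)=23.2000, V(2,2)=79.5200
Node (1,0) S=48.2300: V=(p*·23.2000+(1−p*)·77.4700)/1.1=50.0492; Δ=(23.2000−77.4700)/(66.0751−43.8893)=-2.4462; B=V−Δ·S=168.0275
Node (1,1) S=72.6100: V=(p*·79.5200+(1−p*)·23.2000)/1.1=42.2387; Δ=(79.5200−23.2000)/(99.4757−66.0751)=1.6862; B=V−Δ·S=-80.1960
Node (0,0) S=53.0000: V=(p*·42.2387+(1−p*)·50.0492)/1.1=42.5665; Δ=(42.2387−50.0492)/(72.6100−48.2300)=-0.3204; B=V−Δ·S=59.5458
Check: Δ(0,0)·S0 + B(0,0) = 42.5665 = V0.

(0,0): Delta=-0.3204 Bond=59.5458
(1,0): Delta=-2.4462 Bond=168.0275
(1,1): Delta=1.6862 Bond=-80.1960
V0=42.5665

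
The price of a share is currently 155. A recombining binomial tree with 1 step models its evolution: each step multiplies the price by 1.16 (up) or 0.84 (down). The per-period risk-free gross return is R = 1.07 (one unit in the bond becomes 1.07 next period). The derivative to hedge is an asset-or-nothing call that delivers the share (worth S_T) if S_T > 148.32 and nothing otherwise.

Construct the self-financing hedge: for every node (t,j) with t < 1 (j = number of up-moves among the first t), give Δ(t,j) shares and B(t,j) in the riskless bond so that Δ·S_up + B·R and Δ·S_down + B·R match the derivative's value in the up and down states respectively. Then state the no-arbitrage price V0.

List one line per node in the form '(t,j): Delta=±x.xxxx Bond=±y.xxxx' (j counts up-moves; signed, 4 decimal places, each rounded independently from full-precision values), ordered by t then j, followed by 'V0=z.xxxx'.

(0,0): Delta=3.6250 Bond=-441.0981
V0=120.7769

No-arbitrage ⇒ martingale measure with p* = (R−d)/(u−d) = 0.7188.
At expiry t=1: V(1,0)=0.0000, V(1,1)=179.8000
Node (0,0) S=155.0000: V=(p*·179.8000+(1−p*)·0.0000)/1.07=120.7769; Δ=(179.8000−0.0000)/(179.8000−130.2000)=3.6250; B=V−Δ·S=-441.0981
Check: Δ(0,0)·S0 + B(0,0) = 120.7769 = V0.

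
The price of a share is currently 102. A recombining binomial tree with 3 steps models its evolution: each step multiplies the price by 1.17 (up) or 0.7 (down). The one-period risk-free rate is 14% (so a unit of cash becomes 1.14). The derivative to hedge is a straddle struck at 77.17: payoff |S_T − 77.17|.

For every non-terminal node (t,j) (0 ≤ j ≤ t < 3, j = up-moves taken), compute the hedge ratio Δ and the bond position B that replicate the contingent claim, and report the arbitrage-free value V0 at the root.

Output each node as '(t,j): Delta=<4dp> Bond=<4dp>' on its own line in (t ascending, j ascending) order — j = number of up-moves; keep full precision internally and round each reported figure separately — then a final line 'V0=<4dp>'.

(0,0): Delta=0.9252 Bond=-44.1555
(1,0): Delta=0.0067 Bond=15.2433
(1,1): Delta=0.9627 Bond=-54.8087
(2,0): Delta=-1.0000 Bond=67.6930
(2,1): Delta=0.0478 Bond=13.9467
(2,2): Delta=1.0000 Bond=-67.6930
V0=50.2160

Risk-neutral probability p* = (R−d)/(u−d) = (1.14−0.7)/(1.17−0.7) = 0.9362.
Terminal payoffs: V(3,0)=42.1840, V(3,1)=18.6934, V(3,2)=20.5695, V(3,3)=86.1945
Node (2,0) S=49.9800: V=(p*·18.6934+(1−p*)·42.1840)/1.14=17.7130; Δ=(18.6934−42.1840)/(58.4766−34.9860)=-1.0000; B=V−Δ·S=67.6930
Node (2,1) S=83.5380: V=(p*·20.5695+(1−p*)·18.6934)/1.14=17.9383; Δ=(20.5695−18.6934)/(97.7395−58.4766)=0.0478; B=V−Δ·S=13.9467
Node (2,2) S=139.6278: V=(p*·86.1945+(1−p*)·20.5695)/1.14=71.9348; Δ=(86.1945−20.5695)/(163.3645−97.7395)=1.0000; B=V−Δ·S=-67.6930
Node (1,0) S=71.4000: V=(p*·17.9383+(1−p*)·17.7130)/1.14=15.7228; Δ=(17.9383−17.7130)/(83.5380−49.9800)=0.0067; B=V−Δ·S=15.2433
Node (1,1) S=119.3400: V=(p*·71.9348+(1−p*)·17.9383)/1.14=60.0774; Δ=(71.9348−17.9383)/(139.6278−83.5380)=0.9627; B=V−Δ·S=-54.8087
Node (0,0) S=102.0000: V=(p*·60.0774+(1−p*)·15.7228)/1.14=50.2160; Δ=(60.0774−15.7228)/(119.3400−71.4000)=0.9252; B=V−Δ·S=-44.1555
Each (Δ,B) replicates both successor values, so the strategy is self-financing and V0 is arbitrage-free.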